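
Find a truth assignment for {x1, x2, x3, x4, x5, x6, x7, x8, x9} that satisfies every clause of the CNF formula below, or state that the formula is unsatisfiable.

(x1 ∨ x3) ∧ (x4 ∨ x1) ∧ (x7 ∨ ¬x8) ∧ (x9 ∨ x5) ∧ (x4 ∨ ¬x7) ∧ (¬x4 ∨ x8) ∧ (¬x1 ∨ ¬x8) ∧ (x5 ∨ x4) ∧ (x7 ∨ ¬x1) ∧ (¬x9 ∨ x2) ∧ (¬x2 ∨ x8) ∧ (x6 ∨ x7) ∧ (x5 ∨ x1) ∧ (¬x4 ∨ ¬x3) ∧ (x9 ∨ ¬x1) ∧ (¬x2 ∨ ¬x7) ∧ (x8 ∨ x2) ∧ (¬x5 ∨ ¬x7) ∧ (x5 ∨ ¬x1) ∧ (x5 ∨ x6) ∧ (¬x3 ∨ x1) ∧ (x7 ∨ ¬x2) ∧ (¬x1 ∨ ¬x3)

Case x1 = True:
(¬x8) alone gives x8 = False.
(¬x4) alone gives x4 = False.
(¬x7) alone gives x7 = False.
But (x7) is also a unit clause — contradiction.
Backtrack on x1: now try x1 = False.
(x3) alone gives x3 = True.
But (¬x3) is also a unit clause — contradiction.
Either choice for x1 ends in contradiction.

UNSATISFIABLE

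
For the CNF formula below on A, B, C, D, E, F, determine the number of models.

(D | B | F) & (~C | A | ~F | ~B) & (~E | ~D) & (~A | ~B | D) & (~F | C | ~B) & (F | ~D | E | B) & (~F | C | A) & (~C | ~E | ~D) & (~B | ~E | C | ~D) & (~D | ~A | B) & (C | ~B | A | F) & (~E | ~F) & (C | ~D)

There are 2^6 = 64 truth assignments over (A, B, C, D, E, F).
Split on C. With C = 1, the clauses containing C are satisfied and ~C drops from the rest; 8 of the 2^5 = 32 assignments to the other variables satisfy what remains.
With C = 0, by the same count on the reduced clause set, 1 assignment works.
Total: 8 + 1 = 9.

9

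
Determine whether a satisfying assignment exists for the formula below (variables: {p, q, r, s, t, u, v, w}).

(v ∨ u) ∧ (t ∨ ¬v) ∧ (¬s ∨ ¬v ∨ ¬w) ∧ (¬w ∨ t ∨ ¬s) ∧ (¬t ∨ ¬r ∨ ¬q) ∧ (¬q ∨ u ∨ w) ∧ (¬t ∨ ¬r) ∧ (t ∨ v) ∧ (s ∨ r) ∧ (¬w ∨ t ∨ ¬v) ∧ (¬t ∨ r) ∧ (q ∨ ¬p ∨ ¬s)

No

Case v = True:
Unit clause (t) forces t = True.
Unit clause (¬r) forces r = False.
But (r) is also a unit clause — contradiction.
Undo v and try v = False.
Unit clause (u) forces u = True.
Unit clause (t) forces t = True.
Unit clause (¬r) forces r = False.
But (r) is also a unit clause — contradiction.
Both values of v lead to a conflict.
No assignment satisfies every clause.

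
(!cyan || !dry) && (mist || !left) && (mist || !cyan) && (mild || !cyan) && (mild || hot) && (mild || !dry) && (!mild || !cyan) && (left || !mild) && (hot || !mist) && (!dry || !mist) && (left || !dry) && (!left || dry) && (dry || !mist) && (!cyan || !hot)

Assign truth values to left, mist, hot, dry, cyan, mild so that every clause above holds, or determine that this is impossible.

left: false; mist: false; hot: true; dry: false; cyan: false; mild: false

Case cyan = false:
Case mist = false:
The clause (!left) is unit, so left = false.
The clause (!mild) is unit, so mild = false.
The clause (hot) is unit, so hot = true.
The clause (!dry) is unit, so dry = false.
Every clause now holds.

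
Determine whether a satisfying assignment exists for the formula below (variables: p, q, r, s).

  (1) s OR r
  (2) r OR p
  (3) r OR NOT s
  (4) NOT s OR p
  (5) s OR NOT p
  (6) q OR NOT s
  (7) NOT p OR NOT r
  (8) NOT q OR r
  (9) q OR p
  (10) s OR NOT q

No

Case s = true:
(r) alone gives r = true.
(p) alone gives p = true.
That conflicts with the unit clause (NOT p).
That branch fails; take s = false instead.
(r) alone gives r = true.
(NOT p) alone gives p = false.
(q) alone gives q = true.
That conflicts with the unit clause (NOT q).
Either choice for s ends in contradiction.
No assignment satisfies every clause.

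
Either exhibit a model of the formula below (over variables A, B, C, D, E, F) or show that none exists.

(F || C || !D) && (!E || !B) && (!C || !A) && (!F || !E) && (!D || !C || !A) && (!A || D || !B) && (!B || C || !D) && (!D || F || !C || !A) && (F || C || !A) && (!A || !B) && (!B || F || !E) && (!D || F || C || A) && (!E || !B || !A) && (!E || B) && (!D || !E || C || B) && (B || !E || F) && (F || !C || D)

Case E = false:
Case C = true:
Unit clause (!A) forces A = false.
Case F = true:
Every clause is now satisfied; B, D are unconstrained.

A: false; B: false; C: true; D: true; E: false; F: true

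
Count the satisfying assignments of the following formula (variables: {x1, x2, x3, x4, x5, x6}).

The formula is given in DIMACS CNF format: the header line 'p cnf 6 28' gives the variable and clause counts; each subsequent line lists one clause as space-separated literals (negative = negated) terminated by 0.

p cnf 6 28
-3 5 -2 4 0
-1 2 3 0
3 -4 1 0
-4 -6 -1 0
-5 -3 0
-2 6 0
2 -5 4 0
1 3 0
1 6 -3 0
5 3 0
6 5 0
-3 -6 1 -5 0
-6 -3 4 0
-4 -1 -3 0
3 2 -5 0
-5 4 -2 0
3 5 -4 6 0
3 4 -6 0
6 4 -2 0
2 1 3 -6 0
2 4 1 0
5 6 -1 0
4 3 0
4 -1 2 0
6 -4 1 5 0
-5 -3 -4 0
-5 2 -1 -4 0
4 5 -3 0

There are 2^6 = 64 truth assignments over (x1, x2, x3, x4, x5, x6).
Split on x6. With x6 = True, the clauses containing x6 are satisfied and ¬x6 drops from the rest; 2 of the 2^5 = 32 assignments to the other variables satisfy what remains.
With x6 = False, by the same count on the reduced clause set, 0 assignments work.
(One model: x1=F, x2=F, x3=T, x4=T, x5=F, x6=T.)
Total: 2 + 0 = 2.

2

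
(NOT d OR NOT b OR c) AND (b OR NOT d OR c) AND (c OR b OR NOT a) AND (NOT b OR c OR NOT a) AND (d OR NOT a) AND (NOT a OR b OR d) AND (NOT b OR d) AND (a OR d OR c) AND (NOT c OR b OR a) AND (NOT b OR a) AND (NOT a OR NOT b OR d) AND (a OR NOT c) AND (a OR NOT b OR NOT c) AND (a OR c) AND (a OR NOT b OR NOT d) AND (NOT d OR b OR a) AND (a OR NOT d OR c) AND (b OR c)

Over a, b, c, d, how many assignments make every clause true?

There are 2^4 = 16 truth assignments over (a, b, c, d).
Check each against the 18 clauses (columns in the order a, b, c, d):
  F F F F  ✗ fails (a OR d OR c)
  F F F T  ✗ fails (b OR NOT d OR c)
  F F T F  ✗ fails (NOT c OR b OR a)
  F F T T  ✗ fails (NOT c OR b OR a)
  F T F F  ✗ fails (NOT b OR d)
  F T F T  ✗ fails (NOT d OR NOT b OR c)
  F T T F  ✗ fails (NOT b OR d)
  F T T T  ✗ fails (NOT b OR a)
  T F F F  ✗ fails (c OR b OR NOT a)
  T F F T  ✗ fails (b OR NOT d OR c)
  T F T F  ✗ fails (d OR NOT a)
  T F T T  ✓ satisfies all
  T T F F  ✗ fails (NOT b OR c OR NOT a)
  T T F T  ✗ fails (NOT d OR NOT b OR c)
  T T T F  ✗ fails (d OR NOT a)
  T T T T  ✓ satisfies all
2 of the 16 rows are models.

2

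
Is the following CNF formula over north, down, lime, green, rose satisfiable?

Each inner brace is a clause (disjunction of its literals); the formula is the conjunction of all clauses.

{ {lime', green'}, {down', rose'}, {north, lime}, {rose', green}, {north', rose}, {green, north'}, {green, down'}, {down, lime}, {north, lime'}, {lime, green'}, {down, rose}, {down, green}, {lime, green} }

Unsatisfiable

Suppose lime = 0.
(north) alone gives north = 1.
(rose) alone gives rose = 1.
(down') alone gives down = 0.
But (down) is also a unit clause — contradiction.
That branch fails; take lime = 1 instead.
(green') alone gives green = 0.
(rose') alone gives rose = 0.
(north') alone gives north = 0.
But (north) is also a unit clause — contradiction.
Neither lime = 1 nor lime = 0 works.
No assignment satisfies every clause.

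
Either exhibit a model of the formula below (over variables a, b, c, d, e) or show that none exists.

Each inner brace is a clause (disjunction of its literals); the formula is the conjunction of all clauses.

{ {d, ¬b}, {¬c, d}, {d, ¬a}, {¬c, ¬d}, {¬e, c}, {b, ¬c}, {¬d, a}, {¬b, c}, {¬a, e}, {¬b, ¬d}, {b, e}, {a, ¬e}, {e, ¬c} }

Try d = True.
The clause (¬c) is unit, so c = False.
The clause (¬e) is unit, so e = False.
The clause (a) is unit, so a = True.
But (¬a) is also a unit clause — contradiction.
Undo d and try d = False.
The clause (¬b) is unit, so b = False.
The clause (¬c) is unit, so c = False.
The clause (¬a) is unit, so a = False.
The clause (¬e) is unit, so e = False.
But (e) is also a unit clause — contradiction.
Both values of d lead to a conflict.

UNSATISFIABLE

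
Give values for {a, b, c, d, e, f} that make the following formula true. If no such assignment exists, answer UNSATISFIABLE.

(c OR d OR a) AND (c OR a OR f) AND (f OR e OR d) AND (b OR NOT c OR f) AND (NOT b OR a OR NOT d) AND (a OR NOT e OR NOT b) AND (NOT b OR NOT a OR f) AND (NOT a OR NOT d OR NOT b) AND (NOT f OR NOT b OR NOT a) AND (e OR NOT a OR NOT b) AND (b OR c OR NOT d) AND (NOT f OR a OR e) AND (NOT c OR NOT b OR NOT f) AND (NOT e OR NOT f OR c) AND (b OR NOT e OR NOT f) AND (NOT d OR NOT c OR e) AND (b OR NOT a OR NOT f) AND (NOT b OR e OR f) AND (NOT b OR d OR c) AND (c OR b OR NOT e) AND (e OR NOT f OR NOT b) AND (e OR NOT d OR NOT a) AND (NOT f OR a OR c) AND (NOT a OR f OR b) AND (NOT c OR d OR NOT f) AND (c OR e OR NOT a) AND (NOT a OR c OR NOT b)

UNSATISFIABLE

Suppose c = true.
Suppose b = true.
(NOT f) alone gives f = false.
(NOT a) alone gives a = false.
(NOT d) alone gives d = false.
(e) alone gives e = true.
But (NOT e) is also a unit clause — contradiction.
So b must be the other value — set b = false.
(f) alone gives f = true.
(NOT e) alone gives e = false.
(a) alone gives a = true.
But (NOT a) is also a unit clause — contradiction.
Both values of b lead to a conflict.
So c must be the other value — set c = false.
Suppose d = true.
(b) alone gives b = true.
(a) alone gives a = true.
But (NOT a) is also a unit clause — contradiction.
So d must be the other value — set d = false.
(a) alone gives a = true.
(NOT b) alone gives b = false.
(NOT f) alone gives f = false.
But (f) is also a unit clause — contradiction.
Both values of d lead to a conflict.
Both values of c lead to a conflict.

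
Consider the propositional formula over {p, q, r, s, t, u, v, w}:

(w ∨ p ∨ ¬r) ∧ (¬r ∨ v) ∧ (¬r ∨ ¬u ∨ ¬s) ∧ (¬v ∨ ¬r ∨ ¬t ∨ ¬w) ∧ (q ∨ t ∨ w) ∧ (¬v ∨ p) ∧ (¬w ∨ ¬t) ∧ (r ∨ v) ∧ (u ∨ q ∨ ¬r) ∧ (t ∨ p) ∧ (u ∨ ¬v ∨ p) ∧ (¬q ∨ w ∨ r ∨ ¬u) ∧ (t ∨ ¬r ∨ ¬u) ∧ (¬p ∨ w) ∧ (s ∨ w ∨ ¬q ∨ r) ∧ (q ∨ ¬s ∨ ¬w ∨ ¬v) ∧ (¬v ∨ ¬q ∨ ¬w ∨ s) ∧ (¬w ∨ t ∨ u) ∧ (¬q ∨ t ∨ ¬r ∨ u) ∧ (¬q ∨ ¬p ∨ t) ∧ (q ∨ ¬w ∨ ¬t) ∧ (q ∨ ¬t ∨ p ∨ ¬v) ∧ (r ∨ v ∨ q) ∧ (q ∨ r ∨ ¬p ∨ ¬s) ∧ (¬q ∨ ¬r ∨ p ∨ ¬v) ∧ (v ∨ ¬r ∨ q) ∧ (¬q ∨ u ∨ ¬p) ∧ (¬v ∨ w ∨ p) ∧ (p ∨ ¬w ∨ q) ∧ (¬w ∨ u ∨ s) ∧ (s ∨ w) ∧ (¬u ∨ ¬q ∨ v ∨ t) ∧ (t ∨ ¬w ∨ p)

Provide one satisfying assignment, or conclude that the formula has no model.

p: True,  q: False,  r: False,  s: False,  t: False,  u: True,  v: True,  w: True

Suppose r = False.
The clause (v) is unit, so v = True.
The clause (p) is unit, so p = True.
The clause (w) is unit, so w = True.
The clause (¬t) is unit, so t = False.
The clause (u) is unit, so u = True.
The clause (¬q) is unit, so q = False.
The clause (¬s) is unit, so s = False.
This assignment satisfies each clause.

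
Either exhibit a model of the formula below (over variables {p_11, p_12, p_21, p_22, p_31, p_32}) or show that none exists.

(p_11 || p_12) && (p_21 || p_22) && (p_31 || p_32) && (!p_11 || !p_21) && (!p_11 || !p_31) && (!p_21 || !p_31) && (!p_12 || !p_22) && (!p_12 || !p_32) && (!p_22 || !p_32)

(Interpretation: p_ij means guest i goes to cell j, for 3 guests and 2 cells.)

UNSATISFIABLE

Branch on p_11: set p_11 = true.
From the singleton clause (!p_21), p_21 = false.
From the singleton clause (p_22), p_22 = true.
From the singleton clause (!p_31), p_31 = false.
From the singleton clause (p_32), p_32 = true.
But (!p_32) is also a unit clause — contradiction.
That branch fails; take p_11 = false instead.
From the singleton clause (p_12), p_12 = true.
From the singleton clause (!p_22), p_22 = false.
From the singleton clause (p_21), p_21 = true.
From the singleton clause (!p_31), p_31 = false.
From the singleton clause (p_32), p_32 = true.
But (!p_32) is also a unit clause — contradiction.
Both values of p_11 lead to a conflict.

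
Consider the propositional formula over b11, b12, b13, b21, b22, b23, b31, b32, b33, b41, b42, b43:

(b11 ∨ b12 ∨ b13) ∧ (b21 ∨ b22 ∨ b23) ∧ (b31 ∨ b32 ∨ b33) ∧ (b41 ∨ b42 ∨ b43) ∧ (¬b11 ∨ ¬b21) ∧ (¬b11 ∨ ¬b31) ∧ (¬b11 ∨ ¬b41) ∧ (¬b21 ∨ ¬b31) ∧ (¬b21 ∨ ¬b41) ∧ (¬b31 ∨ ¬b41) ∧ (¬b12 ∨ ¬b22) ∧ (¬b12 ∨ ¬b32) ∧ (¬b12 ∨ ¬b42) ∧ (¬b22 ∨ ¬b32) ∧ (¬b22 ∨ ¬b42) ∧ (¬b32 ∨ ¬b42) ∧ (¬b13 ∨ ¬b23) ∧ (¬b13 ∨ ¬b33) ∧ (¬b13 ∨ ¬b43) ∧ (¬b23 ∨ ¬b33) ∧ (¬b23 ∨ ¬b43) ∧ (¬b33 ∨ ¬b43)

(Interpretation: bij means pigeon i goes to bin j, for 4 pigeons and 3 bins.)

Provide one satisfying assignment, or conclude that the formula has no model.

UNSATISFIABLE

Suppose b11 = False.
Suppose b12 = True.
The clause (¬b22) is unit, so b22 = False.
The clause (¬b32) is unit, so b32 = False.
The clause (¬b42) is unit, so b42 = False.
Suppose b21 = True.
The clause (¬b31) is unit, so b31 = False.
The clause (b33) is unit, so b33 = True.
The clause (¬b41) is unit, so b41 = False.
The clause (b43) is unit, so b43 = True.
Now (¬b43) is unsatisfied and unit — conflict.
Backtrack on b21: now try b21 = False.
The clause (b23) is unit, so b23 = True.
The clause (¬b13) is unit, so b13 = False.
The clause (¬b33) is unit, so b33 = False.
The clause (b31) is unit, so b31 = True.
The clause (¬b41) is unit, so b41 = False.
The clause (b43) is unit, so b43 = True.
Now (¬b43) is unsatisfied and unit — conflict.
Either choice for b21 ends in contradiction.
Backtrack on b12: now try b12 = False.
The clause (b13) is unit, so b13 = True.
The clause (¬b23) is unit, so b23 = False.
The clause (¬b33) is unit, so b33 = False.
The clause (¬b43) is unit, so b43 = False.
Suppose b21 = True.
The clause (¬b31) is unit, so b31 = False.
The clause (b32) is unit, so b32 = True.
The clause (¬b41) is unit, so b41 = False.
The clause (b42) is unit, so b42 = True.
Now (¬b42) is unsatisfied and unit — conflict.
Backtrack on b21: now try b21 = False.
The clause (b22) is unit, so b22 = True.
The clause (¬b32) is unit, so b32 = False.
The clause (b31) is unit, so b31 = True.
The clause (¬b41) is unit, so b41 = False.
The clause (b42) is unit, so b42 = True.
Now (¬b42) is unsatisfied and unit — conflict.
Either choice for b21 ends in contradiction.
Either choice for b12 ends in contradiction.
Backtrack on b11: now try b11 = True.
The clause (¬b21) is unit, so b21 = False.
The clause (¬b31) is unit, so b31 = False.
The clause (¬b41) is unit, so b41 = False.
Suppose b22 = True.
The clause (¬b12) is unit, so b12 = False.
The clause (¬b32) is unit, so b32 = False.
The clause (b33) is unit, so b33 = True.
The clause (¬b42) is unit, so b42 = False.
The clause (b43) is unit, so b43 = True.
Now (¬b43) is unsatisfied and unit — conflict.
Backtrack on b22: now try b22 = False.
The clause (b23) is unit, so b23 = True.
The clause (¬b13) is unit, so b13 = False.
The clause (¬b33) is unit, so b33 = False.
The clause (b32) is unit, so b32 = True.
The clause (¬b12) is unit, so b12 = False.
The clause (¬b42) is unit, so b42 = False.
The clause (b43) is unit, so b43 = True.
Now (¬b43) is unsatisfied and unit — conflict.
Either choice for b22 ends in contradiction.
Either choice for b11 ends in contradiction.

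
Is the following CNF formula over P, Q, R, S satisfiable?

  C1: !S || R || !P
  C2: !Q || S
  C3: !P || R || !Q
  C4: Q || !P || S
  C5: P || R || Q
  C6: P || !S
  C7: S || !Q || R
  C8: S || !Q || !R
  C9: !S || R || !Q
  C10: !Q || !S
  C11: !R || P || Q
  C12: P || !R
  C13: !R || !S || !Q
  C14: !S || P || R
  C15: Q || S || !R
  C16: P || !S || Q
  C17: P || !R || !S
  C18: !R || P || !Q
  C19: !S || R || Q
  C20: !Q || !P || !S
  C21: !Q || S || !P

Yes

Suppose Q = false.
Suppose P = true.
Unit clause (S) forces S = true.
Unit clause (R) forces R = true.
This assignment satisfies each clause.
A satisfying assignment: P=true, Q=false, R=true, S=true.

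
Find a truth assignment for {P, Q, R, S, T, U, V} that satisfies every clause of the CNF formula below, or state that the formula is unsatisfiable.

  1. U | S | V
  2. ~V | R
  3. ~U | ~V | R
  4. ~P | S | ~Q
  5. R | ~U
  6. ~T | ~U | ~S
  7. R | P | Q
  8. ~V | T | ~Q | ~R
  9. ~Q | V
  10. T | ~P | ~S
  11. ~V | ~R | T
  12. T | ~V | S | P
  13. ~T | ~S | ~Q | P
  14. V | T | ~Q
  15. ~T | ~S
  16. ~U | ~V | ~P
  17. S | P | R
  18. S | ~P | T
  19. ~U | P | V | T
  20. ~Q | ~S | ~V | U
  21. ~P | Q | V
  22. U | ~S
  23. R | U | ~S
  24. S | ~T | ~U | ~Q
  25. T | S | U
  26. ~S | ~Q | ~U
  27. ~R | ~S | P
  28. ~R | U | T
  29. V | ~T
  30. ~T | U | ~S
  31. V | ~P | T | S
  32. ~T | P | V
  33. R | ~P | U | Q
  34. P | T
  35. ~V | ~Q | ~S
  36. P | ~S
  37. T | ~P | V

Branch on V: set V = 1.
The clause (R) is unit, so R = 1.
The clause (T) is unit, so T = 1.
The clause (~S) is unit, so S = 0.
Branch on P: set P = 0.
Branch on U: set U = 0.
No clause remains; Q is free.

P ↦ 0,  Q ↦ 1,  R ↦ 1,  S ↦ 0,  T ↦ 1,  U ↦ 0,  V ↦ 1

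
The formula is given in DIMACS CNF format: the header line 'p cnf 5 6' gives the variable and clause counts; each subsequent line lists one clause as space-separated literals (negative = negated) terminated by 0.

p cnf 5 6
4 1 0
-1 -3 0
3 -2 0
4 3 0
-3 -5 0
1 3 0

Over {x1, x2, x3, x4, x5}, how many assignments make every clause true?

There are 2^5 = 32 truth assignments over (x1, x2, x3, x4, x5).
Split on x4. With x4 = True, the clauses containing x4 are satisfied and ¬x4 drops from the rest; 4 of the 2^4 = 16 assignments to the other variables satisfy what remains.
With x4 = False, by the same count on the reduced clause set, 0 assignments work.
(One model: x1=F, x2=F, x3=T, x4=T, x5=F.)
Total: 4 + 0 = 4.

4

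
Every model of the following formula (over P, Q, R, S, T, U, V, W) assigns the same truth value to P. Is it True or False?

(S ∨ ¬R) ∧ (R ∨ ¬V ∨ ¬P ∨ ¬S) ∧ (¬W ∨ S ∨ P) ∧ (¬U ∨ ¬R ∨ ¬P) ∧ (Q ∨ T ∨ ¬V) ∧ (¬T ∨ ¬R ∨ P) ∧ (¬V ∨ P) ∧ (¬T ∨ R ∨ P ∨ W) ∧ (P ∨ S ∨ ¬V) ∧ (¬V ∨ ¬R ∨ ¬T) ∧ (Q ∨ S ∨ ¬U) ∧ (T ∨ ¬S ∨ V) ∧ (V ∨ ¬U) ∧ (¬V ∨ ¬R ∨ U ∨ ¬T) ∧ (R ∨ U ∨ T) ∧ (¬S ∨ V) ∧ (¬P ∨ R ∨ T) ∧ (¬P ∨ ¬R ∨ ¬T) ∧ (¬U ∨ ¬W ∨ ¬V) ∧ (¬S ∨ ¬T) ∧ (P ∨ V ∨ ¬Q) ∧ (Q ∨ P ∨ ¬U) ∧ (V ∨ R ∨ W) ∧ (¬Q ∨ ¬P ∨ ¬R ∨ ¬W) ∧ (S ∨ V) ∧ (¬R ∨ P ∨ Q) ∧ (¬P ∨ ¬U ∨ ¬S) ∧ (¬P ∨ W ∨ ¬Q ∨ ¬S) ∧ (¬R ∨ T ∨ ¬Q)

True

Suppose P = False.
The clause (¬V) is unit, so V = False.
The clause (¬U) is unit, so U = False.
The clause (¬S) is unit, so S = False.
But (S) is also a unit clause — contradiction.
So every satisfying assignment has P = True.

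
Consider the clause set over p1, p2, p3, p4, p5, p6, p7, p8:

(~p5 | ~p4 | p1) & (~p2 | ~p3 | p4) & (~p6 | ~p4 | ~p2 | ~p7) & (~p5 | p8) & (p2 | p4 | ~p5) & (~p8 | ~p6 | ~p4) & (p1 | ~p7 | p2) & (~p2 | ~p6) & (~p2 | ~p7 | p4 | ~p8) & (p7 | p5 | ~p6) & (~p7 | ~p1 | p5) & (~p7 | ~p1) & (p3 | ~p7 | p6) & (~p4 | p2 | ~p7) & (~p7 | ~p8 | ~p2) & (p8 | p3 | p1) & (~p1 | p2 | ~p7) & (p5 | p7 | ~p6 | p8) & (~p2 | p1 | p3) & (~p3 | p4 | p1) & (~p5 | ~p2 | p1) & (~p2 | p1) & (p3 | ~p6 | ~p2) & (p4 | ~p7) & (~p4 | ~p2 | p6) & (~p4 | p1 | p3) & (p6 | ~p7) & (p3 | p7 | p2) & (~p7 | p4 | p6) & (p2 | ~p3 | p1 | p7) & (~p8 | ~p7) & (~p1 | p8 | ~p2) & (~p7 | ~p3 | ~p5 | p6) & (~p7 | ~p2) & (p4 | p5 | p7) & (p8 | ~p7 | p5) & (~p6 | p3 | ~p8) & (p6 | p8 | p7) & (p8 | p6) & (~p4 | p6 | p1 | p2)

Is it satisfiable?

Branch on p5: set p5 = 1.
(p8) alone gives p8 = 1.
(~p7) alone gives p7 = 0.
Branch on p4: set p4 = 0.
(p2) alone gives p2 = 1.
(~p3) alone gives p3 = 0.
(~p6) alone gives p6 = 0.
(p1) alone gives p1 = 1.
This assignment satisfies each clause.
A satisfying assignment: p1=1,  p2=1,  p3=0,  p4=0,  p5=1,  p6=0,  p7=0,  p8=1.

Yes, satisfiable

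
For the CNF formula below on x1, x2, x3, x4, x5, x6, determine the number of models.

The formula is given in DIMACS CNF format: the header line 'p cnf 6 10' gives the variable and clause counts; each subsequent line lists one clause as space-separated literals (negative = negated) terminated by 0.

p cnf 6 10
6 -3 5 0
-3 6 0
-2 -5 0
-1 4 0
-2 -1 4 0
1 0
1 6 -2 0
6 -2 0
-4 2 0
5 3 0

There are 2^6 = 64 truth assignments over (x1, x2, x3, x4, x5, x6).
Split on x1. With x1 = True, the clauses containing x1 are satisfied and ¬x1 drops from the rest; 1 of the 2^5 = 32 assignments to the other variables satisfy what remains.
With x1 = False, by the same count on the reduced clause set, 0 assignments work.
Total: 1 + 0 = 1.

1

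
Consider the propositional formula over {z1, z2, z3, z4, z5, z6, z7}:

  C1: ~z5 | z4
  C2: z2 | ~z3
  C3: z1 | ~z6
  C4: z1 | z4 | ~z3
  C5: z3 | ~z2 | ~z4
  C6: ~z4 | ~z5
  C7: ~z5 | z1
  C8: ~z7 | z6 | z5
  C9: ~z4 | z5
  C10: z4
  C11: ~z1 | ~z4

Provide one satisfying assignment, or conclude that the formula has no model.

UNSATISFIABLE

(z4) alone gives z4 = 1.
(~z5) alone gives z5 = 0.
That conflicts with the unit clause (z5).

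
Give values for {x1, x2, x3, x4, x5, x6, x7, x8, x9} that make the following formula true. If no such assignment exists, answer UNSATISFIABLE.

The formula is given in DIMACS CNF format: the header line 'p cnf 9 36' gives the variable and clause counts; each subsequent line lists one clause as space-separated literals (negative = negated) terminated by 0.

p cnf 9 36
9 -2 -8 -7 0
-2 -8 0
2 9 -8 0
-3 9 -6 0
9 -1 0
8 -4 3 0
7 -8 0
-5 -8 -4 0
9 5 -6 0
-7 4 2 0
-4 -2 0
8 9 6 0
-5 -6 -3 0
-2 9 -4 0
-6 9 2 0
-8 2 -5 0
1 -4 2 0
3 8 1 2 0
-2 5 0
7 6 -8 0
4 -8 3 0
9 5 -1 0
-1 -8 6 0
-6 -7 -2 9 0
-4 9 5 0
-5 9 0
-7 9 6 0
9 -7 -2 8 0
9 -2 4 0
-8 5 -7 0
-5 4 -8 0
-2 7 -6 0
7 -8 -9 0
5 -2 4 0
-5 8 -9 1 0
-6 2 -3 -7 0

Branch on x2: set x2 = False.
Branch on x9: set x9 = True.
Branch on x7: set x7 = False.
(¬x8) alone gives x8 = False.
Branch on x4: set x4 = False.
Branch on x3: set x3 = False.
(x1) alone gives x1 = True.
No clause remains; x5, x6 are free.

x1 ↦ True; x2 ↦ False; x3 ↦ False; x4 ↦ False; x5 ↦ False; x6 ↦ False; x7 ↦ False; x8 ↦ False; x9 ↦ True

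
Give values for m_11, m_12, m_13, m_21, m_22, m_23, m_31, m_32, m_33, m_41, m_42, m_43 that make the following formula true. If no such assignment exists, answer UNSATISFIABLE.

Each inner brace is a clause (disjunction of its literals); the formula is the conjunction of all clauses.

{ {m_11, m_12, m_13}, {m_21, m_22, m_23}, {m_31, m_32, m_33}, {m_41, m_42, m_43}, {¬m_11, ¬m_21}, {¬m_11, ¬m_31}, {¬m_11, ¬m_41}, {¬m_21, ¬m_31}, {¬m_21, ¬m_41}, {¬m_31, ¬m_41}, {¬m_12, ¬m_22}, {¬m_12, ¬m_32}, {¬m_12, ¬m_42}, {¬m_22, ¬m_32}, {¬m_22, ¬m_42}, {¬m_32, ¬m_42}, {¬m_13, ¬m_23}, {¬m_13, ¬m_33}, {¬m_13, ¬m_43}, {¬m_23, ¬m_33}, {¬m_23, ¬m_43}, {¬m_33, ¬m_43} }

Try m_11 = False.
Try m_12 = True.
Unit clause (¬m_22) forces m_22 = False.
Unit clause (¬m_32) forces m_32 = False.
Unit clause (¬m_42) forces m_42 = False.
Try m_21 = True.
Unit clause (¬m_31) forces m_31 = False.
Unit clause (m_33) forces m_33 = True.
Unit clause (¬m_41) forces m_41 = False.
Unit clause (m_43) forces m_43 = True.
But (¬m_43) is also a unit clause — contradiction.
Backtrack on m_21: now try m_21 = False.
Unit clause (m_23) forces m_23 = True.
Unit clause (¬m_13) forces m_13 = False.
Unit clause (¬m_33) forces m_33 = False.
Unit clause (m_31) forces m_31 = True.
Unit clause (¬m_41) forces m_41 = False.
Unit clause (m_43) forces m_43 = True.
But (¬m_43) is also a unit clause — contradiction.
Neither m_21 = True nor m_21 = False works.
Backtrack on m_12: now try m_12 = False.
Unit clause (m_13) forces m_13 = True.
Unit clause (¬m_23) forces m_23 = False.
Unit clause (¬m_33) forces m_33 = False.
Unit clause (¬m_43) forces m_43 = False.
Try m_21 = True.
Unit clause (¬m_31) forces m_31 = False.
Unit clause (m_32) forces m_32 = True.
Unit clause (¬m_41) forces m_41 = False.
Unit clause (m_42) forces m_42 = True.
But (¬m_42) is also a unit clause — contradiction.
Backtrack on m_21: now try m_21 = False.
Unit clause (m_22) forces m_22 = True.
Unit clause (¬m_32) forces m_32 = False.
Unit clause (m_31) forces m_31 = True.
Unit clause (¬m_41) forces m_41 = False.
Unit clause (m_42) forces m_42 = True.
But (¬m_42) is also a unit clause — contradiction.
Neither m_21 = True nor m_21 = False works.
Neither m_12 = True nor m_12 = False works.
Backtrack on m_11: now try m_11 = True.
Unit clause (¬m_21) forces m_21 = False.
Unit clause (¬m_31) forces m_31 = False.
Unit clause (¬m_41) forces m_41 = False.
Try m_22 = True.
Unit clause (¬m_12) forces m_12 = False.
Unit clause (¬m_32) forces m_32 = False.
Unit clause (m_33) forces m_33 = True.
Unit clause (¬m_42) forces m_42 = False.
Unit clause (m_43) forces m_43 = True.
But (¬m_43) is also a unit clause — contradiction.
Backtrack on m_22: now try m_22 = False.
Unit clause (m_23) forces m_23 = True.
Unit clause (¬m_13) forces m_13 = False.
Unit clause (¬m_33) forces m_33 = False.
Unit clause (m_32) forces m_32 = True.
Unit clause (¬m_12) forces m_12 = False.
Unit clause (¬m_42) forces m_42 = False.
Unit clause (m_43) forces m_43 = True.
But (¬m_43) is also a unit clause — contradiction.
Neither m_22 = True nor m_22 = False works.
Neither m_11 = True nor m_11 = False works.

UNSATISFIABLE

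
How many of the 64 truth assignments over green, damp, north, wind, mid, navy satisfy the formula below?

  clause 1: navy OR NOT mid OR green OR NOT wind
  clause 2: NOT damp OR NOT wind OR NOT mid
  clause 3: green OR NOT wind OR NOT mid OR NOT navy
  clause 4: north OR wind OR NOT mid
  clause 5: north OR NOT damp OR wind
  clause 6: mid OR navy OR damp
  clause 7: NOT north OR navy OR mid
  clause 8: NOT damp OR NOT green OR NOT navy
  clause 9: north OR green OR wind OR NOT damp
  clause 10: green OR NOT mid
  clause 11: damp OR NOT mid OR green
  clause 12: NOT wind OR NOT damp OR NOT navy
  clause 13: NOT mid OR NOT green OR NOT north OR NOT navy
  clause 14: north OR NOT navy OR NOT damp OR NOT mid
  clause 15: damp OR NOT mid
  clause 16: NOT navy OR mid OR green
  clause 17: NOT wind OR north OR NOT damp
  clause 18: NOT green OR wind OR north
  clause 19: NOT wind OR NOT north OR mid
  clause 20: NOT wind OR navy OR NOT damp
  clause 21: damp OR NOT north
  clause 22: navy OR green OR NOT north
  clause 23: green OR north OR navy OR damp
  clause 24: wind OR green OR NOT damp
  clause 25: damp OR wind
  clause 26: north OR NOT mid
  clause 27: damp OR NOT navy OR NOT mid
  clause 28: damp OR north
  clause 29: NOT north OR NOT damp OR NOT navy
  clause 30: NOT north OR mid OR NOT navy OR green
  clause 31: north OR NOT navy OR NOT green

1

There are 2^6 = 64 truth assignments over (green, damp, north, wind, mid, navy).
Split on mid. With mid = true, the clauses containing mid are satisfied and NOT mid drops from the rest; 1 of the 2^5 = 32 assignments to the other variables satisfy what remains.
With mid = false, by the same count on the reduced clause set, 0 assignments work.
(One model: green=T, damp=T, north=T, wind=F, mid=T, navy=F.)
Total: 1 + 0 = 1.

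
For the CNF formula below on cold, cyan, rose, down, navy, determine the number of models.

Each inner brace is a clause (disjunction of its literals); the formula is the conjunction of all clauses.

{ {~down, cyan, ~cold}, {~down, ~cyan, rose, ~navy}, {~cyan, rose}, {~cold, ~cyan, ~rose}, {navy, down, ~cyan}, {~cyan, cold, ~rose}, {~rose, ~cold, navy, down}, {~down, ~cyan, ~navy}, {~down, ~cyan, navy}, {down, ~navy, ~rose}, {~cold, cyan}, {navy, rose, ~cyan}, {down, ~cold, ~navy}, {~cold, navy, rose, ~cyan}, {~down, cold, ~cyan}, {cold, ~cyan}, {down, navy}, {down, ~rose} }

There are 2^5 = 32 truth assignments over (cold, cyan, rose, down, navy).
Split on down. With down = 1, the clauses containing down are satisfied and ~down drops from the rest; 4 of the 2^4 = 16 assignments to the other variables satisfy what remains.
With down = 0, by the same count on the reduced clause set, 1 assignment works.
Total: 4 + 1 = 5.

5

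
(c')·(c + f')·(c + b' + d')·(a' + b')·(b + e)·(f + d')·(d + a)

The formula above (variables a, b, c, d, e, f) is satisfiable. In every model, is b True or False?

Suppose b = 1.
Unit clause (c') forces c = 0.
Unit clause (f') forces f = 0.
Unit clause (d') forces d = 0.
Unit clause (a') forces a = 0.
Now (a) is unsatisfied and unit — conflict.
So every satisfying assignment has b = False.

False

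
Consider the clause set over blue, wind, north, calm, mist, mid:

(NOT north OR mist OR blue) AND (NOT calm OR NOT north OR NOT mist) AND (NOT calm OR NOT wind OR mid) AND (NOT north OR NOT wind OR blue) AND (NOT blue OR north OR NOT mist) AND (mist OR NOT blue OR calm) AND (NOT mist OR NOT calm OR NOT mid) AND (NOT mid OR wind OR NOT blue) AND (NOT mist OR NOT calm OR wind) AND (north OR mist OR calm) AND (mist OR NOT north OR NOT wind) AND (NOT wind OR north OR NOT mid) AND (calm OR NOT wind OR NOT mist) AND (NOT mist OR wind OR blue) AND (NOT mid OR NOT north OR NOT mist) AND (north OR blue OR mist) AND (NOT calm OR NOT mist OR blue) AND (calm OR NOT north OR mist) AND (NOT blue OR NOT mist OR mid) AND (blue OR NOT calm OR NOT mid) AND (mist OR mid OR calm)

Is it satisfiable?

Suppose north = false.
Suppose blue = true.
Unit clause (NOT mist) forces mist = false.
Unit clause (calm) forces calm = true.
Suppose wind = false.
Unit clause (NOT mid) forces mid = false.
This assignment satisfies each clause.
A satisfying assignment: blue: true,  wind: false,  north: false,  calm: true,  mist: false,  mid: false.

Yes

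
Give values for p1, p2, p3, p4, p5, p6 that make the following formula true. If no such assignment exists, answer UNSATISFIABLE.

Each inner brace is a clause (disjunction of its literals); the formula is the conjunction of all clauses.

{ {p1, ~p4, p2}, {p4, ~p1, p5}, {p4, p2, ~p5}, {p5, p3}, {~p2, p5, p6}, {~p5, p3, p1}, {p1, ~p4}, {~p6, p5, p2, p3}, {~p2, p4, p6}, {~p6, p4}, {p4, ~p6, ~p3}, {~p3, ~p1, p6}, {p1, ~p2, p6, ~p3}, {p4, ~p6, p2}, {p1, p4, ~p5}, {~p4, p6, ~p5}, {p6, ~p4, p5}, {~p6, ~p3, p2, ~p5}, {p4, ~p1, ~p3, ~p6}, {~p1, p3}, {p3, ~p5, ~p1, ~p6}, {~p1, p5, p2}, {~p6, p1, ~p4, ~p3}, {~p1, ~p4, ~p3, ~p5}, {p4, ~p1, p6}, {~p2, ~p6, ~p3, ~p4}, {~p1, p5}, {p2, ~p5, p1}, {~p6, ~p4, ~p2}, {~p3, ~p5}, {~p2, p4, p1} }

Branch on p5: set p5 = 0.
From the singleton clause (p3), p3 = 1.
From the singleton clause (~p1), p1 = 0.
From the singleton clause (~p4), p4 = 0.
From the singleton clause (~p6), p6 = 0.
From the singleton clause (~p2), p2 = 0.
All clauses are satisfied.

p1: 0; p2: 0; p3: 1; p4: 0; p5: 0; p6: 0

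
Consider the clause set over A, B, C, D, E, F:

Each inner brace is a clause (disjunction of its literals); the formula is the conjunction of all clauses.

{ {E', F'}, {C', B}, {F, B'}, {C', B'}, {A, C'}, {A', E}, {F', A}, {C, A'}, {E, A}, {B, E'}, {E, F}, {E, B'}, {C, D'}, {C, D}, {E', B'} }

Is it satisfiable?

No

Suppose E = 0.
(A') alone gives A = 0.
Now (A) is unsatisfied and unit — conflict.
That branch fails; take E = 1 instead.
(F') alone gives F = 0.
(B') alone gives B = 0.
Now (B) is unsatisfied and unit — conflict.
Neither E = 1 nor E = 0 works.
No assignment satisfies every clause.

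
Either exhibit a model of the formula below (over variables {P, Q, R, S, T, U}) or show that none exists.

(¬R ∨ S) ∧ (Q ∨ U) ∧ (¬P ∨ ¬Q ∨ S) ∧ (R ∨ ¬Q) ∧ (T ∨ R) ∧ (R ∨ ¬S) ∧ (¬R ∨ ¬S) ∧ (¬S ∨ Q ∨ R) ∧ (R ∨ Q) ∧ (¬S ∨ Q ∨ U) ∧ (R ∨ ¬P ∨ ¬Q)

UNSATISFIABLE

Try R = False.
Unit clause (¬Q) forces Q = False.
Now (Q) is unsatisfied and unit — conflict.
So R must be the other value — set R = True.
Unit clause (S) forces S = True.
Now (¬S) is unsatisfied and unit — conflict.
Either choice for R ends in contradiction.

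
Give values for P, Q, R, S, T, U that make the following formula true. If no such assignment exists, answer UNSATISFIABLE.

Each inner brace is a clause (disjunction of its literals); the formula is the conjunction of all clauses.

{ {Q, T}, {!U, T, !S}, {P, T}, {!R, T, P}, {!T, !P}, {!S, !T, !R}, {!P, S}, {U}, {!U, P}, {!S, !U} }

UNSATISFIABLE

(U) alone gives U = true.
(P) alone gives P = true.
(!T) alone gives T = false.
(Q) alone gives Q = true.
(!S) alone gives S = false.
That conflicts with the unit clause (S).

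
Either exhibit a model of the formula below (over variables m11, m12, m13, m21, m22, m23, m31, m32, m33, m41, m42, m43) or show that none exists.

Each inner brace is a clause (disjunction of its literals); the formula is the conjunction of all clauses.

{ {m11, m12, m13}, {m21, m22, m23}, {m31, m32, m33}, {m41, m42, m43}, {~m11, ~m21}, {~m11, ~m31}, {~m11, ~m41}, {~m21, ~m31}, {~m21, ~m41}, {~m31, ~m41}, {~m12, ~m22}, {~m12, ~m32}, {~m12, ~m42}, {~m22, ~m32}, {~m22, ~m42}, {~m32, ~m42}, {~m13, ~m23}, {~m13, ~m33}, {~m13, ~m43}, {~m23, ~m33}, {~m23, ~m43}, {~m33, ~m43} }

Case m11 = 0:
Case m12 = 1:
Unit clause (~m22) forces m22 = 0.
Unit clause (~m32) forces m32 = 0.
Unit clause (~m42) forces m42 = 0.
Case m21 = 1:
Unit clause (~m31) forces m31 = 0.
Unit clause (m33) forces m33 = 1.
Unit clause (~m41) forces m41 = 0.
Unit clause (m43) forces m43 = 1.
That conflicts with the unit clause (~m43).
So m21 must be the other value — set m21 = 0.
Unit clause (m23) forces m23 = 1.
Unit clause (~m13) forces m13 = 0.
Unit clause (~m33) forces m33 = 0.
Unit clause (m31) forces m31 = 1.
Unit clause (~m41) forces m41 = 0.
Unit clause (m43) forces m43 = 1.
That conflicts with the unit clause (~m43).
Either choice for m21 ends in contradiction.
So m12 must be the other value — set m12 = 0.
Unit clause (m13) forces m13 = 1.
Unit clause (~m23) forces m23 = 0.
Unit clause (~m33) forces m33 = 0.
Unit clause (~m43) forces m43 = 0.
Case m21 = 1:
Unit clause (~m31) forces m31 = 0.
Unit clause (m32) forces m32 = 1.
Unit clause (~m41) forces m41 = 0.
Unit clause (m42) forces m42 = 1.
That conflicts with the unit clause (~m42).
So m21 must be the other value — set m21 = 0.
Unit clause (m22) forces m22 = 1.
Unit clause (~m32) forces m32 = 0.
Unit clause (m31) forces m31 = 1.
Unit clause (~m41) forces m41 = 0.
Unit clause (m42) forces m42 = 1.
That conflicts with the unit clause (~m42).
Either choice for m21 ends in contradiction.
Either choice for m12 ends in contradiction.
So m11 must be the other value — set m11 = 1.
Unit clause (~m21) forces m21 = 0.
Unit clause (~m31) forces m31 = 0.
Unit clause (~m41) forces m41 = 0.
Case m22 = 1:
Unit clause (~m12) forces m12 = 0.
Unit clause (~m32) forces m32 = 0.
Unit clause (m33) forces m33 = 1.
Unit clause (~m42) forces m42 = 0.
Unit clause (m43) forces m43 = 1.
That conflicts with the unit clause (~m43).
So m22 must be the other value — set m22 = 0.
Unit clause (m23) forces m23 = 1.
Unit clause (~m13) forces m13 = 0.
Unit clause (~m33) forces m33 = 0.
Unit clause (m32) forces m32 = 1.
Unit clause (~m12) forces m12 = 0.
Unit clause (~m42) forces m42 = 0.
Unit clause (m43) forces m43 = 1.
That conflicts with the unit clause (~m43).
Either choice for m22 ends in contradiction.
Either choice for m11 ends in contradiction.

UNSATISFIABLE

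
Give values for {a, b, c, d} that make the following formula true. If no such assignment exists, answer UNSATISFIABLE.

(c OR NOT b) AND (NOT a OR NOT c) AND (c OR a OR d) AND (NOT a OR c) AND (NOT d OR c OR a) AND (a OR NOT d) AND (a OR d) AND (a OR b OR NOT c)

Case c = true:
(NOT a) alone gives a = false.
(NOT d) alone gives d = false.
That conflicts with the unit clause (d).
That branch fails; take c = false instead.
(NOT b) alone gives b = false.
(NOT a) alone gives a = false.
(d) alone gives d = true.
That conflicts with the unit clause (NOT d).
Both values of c lead to a conflict.

UNSATISFIABLE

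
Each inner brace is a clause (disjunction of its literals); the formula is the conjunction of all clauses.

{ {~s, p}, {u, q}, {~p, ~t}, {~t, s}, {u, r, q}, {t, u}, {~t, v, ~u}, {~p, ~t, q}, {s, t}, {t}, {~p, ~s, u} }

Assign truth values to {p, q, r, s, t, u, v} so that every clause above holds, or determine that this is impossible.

UNSATISFIABLE

The clause (t) is unit, so t = 1.
The clause (~p) is unit, so p = 0.
The clause (~s) is unit, so s = 0.
That conflicts with the unit clause (s).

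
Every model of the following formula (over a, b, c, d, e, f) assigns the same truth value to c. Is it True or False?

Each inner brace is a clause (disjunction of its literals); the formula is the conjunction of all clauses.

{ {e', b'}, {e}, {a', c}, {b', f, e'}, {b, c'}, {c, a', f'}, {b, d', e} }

Suppose c = 1.
Unit clause (e) forces e = 1.
Unit clause (b') forces b = 0.
But (b) is also a unit clause — contradiction.
So every satisfying assignment has c = False.

False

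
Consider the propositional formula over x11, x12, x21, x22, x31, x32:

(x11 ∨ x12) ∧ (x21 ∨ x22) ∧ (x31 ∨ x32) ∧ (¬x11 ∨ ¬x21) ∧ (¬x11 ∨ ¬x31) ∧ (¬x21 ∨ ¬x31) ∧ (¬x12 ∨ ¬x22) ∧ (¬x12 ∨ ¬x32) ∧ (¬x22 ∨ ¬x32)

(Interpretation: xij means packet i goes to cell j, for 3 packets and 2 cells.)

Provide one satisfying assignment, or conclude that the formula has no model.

UNSATISFIABLE

Suppose x11 = True.
Unit clause (¬x21) forces x21 = False.
Unit clause (x22) forces x22 = True.
Unit clause (¬x31) forces x31 = False.
Unit clause (x32) forces x32 = True.
That conflicts with the unit clause (¬x32).
Undo x11 and try x11 = False.
Unit clause (x12) forces x12 = True.
Unit clause (¬x22) forces x22 = False.
Unit clause (x21) forces x21 = True.
Unit clause (¬x31) forces x31 = False.
Unit clause (x32) forces x32 = True.
That conflicts with the unit clause (¬x32).
Either choice for x11 ends in contradiction.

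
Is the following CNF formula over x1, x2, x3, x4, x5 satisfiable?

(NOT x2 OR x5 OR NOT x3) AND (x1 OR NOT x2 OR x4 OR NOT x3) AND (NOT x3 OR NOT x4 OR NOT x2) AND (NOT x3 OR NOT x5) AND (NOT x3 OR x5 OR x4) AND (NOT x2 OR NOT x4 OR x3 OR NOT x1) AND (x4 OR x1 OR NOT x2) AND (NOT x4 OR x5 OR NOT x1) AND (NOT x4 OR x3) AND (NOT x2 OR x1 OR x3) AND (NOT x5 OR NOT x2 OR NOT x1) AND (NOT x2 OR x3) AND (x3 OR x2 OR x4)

Yes, satisfiable

Suppose x3 = true.
(NOT x5) alone gives x5 = false.
(NOT x2) alone gives x2 = false.
(x4) alone gives x4 = true.
(NOT x1) alone gives x1 = false.
This assignment satisfies each clause.
A satisfying assignment: x1 ↦ false; x2 ↦ false; x3 ↦ true; x4 ↦ true; x5 ↦ false.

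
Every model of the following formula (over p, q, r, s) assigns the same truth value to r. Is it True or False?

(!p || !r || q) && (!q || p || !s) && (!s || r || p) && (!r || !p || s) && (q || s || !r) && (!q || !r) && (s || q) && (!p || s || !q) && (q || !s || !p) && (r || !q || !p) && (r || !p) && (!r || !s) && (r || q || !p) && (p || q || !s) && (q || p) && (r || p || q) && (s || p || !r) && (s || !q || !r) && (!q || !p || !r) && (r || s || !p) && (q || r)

Suppose r = true.
From the singleton clause (!q), q = false.
From the singleton clause (!p), p = false.
But (p) is also a unit clause — contradiction.
So every satisfying assignment has r = False.

False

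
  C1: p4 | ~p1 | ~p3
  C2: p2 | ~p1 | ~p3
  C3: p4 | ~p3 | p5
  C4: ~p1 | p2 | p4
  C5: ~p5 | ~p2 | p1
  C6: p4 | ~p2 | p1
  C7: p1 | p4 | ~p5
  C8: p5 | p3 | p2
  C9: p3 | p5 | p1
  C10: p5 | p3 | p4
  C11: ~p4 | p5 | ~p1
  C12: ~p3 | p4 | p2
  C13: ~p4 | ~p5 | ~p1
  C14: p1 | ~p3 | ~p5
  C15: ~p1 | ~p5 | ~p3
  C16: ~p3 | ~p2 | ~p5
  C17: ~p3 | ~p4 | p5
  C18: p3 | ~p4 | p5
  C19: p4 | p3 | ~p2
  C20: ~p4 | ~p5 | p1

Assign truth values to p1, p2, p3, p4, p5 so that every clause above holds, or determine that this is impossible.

Suppose p4 = 1.
Suppose p5 = 1.
The clause (~p1) is unit, so p1 = 0.
But (p1) is also a unit clause — contradiction.
Backtrack on p5: now try p5 = 0.
The clause (~p1) is unit, so p1 = 0.
The clause (p3) is unit, so p3 = 1.
But (~p3) is also a unit clause — contradiction.
Both values of p5 lead to a conflict.
Backtrack on p4: now try p4 = 0.
Suppose p1 = 0.
The clause (~p2) is unit, so p2 = 0.
The clause (~p5) is unit, so p5 = 0.
The clause (~p3) is unit, so p3 = 0.
But (p3) is also a unit clause — contradiction.
Backtrack on p1: now try p1 = 1.
The clause (~p3) is unit, so p3 = 0.
The clause (p2) is unit, so p2 = 1.
But (~p2) is also a unit clause — contradiction.
Both values of p1 lead to a conflict.
Both values of p4 lead to a conflict.

UNSATISFIABLE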